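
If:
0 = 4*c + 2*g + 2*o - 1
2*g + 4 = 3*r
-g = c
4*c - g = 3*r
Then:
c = 4/7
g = -4/7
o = -1/14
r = 20/21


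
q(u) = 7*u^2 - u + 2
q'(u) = 14*u - 1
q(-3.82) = 107.97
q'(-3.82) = -54.48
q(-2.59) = 51.55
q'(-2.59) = -37.26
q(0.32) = 2.40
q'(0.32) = 3.48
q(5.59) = 215.15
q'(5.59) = 77.26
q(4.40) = 133.12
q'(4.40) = 60.60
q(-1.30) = 15.13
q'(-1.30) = -19.20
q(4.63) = 147.43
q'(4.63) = 63.82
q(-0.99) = 9.85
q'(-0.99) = -14.86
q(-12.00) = 1022.00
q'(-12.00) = -169.00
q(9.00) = 560.00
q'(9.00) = 125.00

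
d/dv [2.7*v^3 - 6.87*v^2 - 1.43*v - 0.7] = 8.1*v^2 - 13.74*v - 1.43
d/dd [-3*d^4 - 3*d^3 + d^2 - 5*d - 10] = -12*d^3 - 9*d^2 + 2*d - 5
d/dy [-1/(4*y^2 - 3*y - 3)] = (8*y - 3)/(-4*y^2 + 3*y + 3)^2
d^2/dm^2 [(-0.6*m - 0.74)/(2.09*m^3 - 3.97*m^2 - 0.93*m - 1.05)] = (-15.72516*m^5 - 8.918448*m^4 + 76.994512*m^3 - 77.148768*m^2 - 11.129904*m + 6.061128)/(9.129329*m^9 - 52.024071*m^8 + 86.633844*m^7 - 30.031354*m^6 + 13.723002*m^5 - 47.702484*m^4 - 17.151912*m^3 - 15.85521*m^2 - 3.075975*m - 1.157625)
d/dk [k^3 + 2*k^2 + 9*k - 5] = 3*k^2 + 4*k + 9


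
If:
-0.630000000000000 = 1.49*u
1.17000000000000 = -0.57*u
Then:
No Solution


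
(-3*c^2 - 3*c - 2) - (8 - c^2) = -2*c^2 - 3*c - 10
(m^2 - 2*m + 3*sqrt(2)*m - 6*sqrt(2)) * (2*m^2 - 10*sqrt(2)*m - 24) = 2*m^4 - 4*sqrt(2)*m^3 - 4*m^3 - 84*m^2 + 8*sqrt(2)*m^2 - 72*sqrt(2)*m + 168*m + 144*sqrt(2)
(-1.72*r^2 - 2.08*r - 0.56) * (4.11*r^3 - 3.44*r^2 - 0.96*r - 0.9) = -7.0692*r^5 - 2.632*r^4 + 6.5048*r^3 + 5.4712*r^2 + 2.4096*r + 0.504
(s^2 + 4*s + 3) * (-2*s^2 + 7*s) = -2*s^4 - s^3 + 22*s^2 + 21*s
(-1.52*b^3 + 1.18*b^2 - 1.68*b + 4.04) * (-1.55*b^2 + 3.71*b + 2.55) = 2.356*b^5 - 7.4682*b^4 + 3.1058*b^3 - 9.4858*b^2 + 10.7044*b + 10.302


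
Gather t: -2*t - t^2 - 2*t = -t^2 - 4*t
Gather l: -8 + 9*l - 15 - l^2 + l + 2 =-l^2 + 10*l - 21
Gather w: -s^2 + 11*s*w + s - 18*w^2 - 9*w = -s^2 + s - 18*w^2 + w*(11*s - 9)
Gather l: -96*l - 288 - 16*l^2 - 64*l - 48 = -16*l^2 - 160*l - 336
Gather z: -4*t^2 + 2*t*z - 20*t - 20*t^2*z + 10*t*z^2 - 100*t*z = -4*t^2 + 10*t*z^2 - 20*t + z*(-20*t^2 - 98*t)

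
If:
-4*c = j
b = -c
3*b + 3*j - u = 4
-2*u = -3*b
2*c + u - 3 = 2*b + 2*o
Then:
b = 8/27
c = -8/27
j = 32/27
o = -101/54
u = 4/9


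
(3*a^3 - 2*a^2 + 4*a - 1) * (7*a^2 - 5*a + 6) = 21*a^5 - 29*a^4 + 56*a^3 - 39*a^2 + 29*a - 6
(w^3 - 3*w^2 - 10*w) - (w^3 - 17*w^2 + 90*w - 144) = 14*w^2 - 100*w + 144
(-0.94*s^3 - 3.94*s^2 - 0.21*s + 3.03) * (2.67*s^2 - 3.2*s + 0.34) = -2.5098*s^5 - 7.5118*s^4 + 11.7277*s^3 + 7.4225*s^2 - 9.7674*s + 1.0302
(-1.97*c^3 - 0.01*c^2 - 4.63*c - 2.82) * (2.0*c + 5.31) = -3.94*c^4 - 10.4807*c^3 - 9.3131*c^2 - 30.2253*c - 14.9742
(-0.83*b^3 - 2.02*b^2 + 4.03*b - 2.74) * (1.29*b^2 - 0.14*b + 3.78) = -1.0707*b^5 - 2.4896*b^4 + 2.3441*b^3 - 11.7344*b^2 + 15.617*b - 10.3572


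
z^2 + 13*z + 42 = (z + 6)*(z + 7)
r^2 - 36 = (r - 6)*(r + 6)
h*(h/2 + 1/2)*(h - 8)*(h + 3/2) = h^4/2 - 11*h^3/4 - 37*h^2/4 - 6*h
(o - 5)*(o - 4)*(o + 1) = o^3 - 8*o^2 + 11*o + 20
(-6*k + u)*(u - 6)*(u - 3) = -6*k*u^2 + 54*k*u - 108*k + u^3 - 9*u^2 + 18*u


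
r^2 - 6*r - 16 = (r - 8)*(r + 2)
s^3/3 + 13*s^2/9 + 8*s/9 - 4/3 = (s/3 + 1)*(s - 2/3)*(s + 2)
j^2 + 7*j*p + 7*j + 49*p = (j + 7)*(j + 7*p)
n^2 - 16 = (n - 4)*(n + 4)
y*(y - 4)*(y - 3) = y^3 - 7*y^2 + 12*y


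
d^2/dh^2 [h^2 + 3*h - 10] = 2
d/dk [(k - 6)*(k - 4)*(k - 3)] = 3*k^2 - 26*k + 54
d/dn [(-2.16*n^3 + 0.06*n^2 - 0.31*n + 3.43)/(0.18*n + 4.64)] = (-0.7776*n^3 - 30.0564*n^2 + 0.5568*n - 2.0558)/(0.0324*n^2 + 1.6704*n + 21.5296)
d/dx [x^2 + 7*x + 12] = 2*x + 7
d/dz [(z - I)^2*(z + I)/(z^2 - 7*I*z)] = (z^4 - 14*I*z^3 - 8*z^2 + 2*I*z + 7)/(z^2*(z^2 - 14*I*z - 49))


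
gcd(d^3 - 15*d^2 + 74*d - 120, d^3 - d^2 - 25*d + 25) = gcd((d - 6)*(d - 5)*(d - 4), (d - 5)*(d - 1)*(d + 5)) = d - 5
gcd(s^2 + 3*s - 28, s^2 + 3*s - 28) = s^2 + 3*s - 28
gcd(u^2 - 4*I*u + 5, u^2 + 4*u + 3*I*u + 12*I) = 1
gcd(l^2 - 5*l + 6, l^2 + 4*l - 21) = l - 3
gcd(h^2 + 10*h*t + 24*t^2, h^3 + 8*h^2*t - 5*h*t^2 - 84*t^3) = h + 4*t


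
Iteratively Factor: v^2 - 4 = (v - 2)*(v + 2)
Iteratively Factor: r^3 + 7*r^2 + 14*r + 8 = (r + 2)*(r^2 + 5*r + 4) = (r + 2)*(r + 4)*(r + 1)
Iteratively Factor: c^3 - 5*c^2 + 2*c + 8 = (c - 4)*(c^2 - c - 2) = (c - 4)*(c + 1)*(c - 2)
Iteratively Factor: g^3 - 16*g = (g + 4)*(g^2 - 4*g) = g*(g + 4)*(g - 4)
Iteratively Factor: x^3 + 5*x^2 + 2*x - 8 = (x + 4)*(x^2 + x - 2) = (x - 1)*(x + 4)*(x + 2)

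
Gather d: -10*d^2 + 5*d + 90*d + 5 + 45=-10*d^2 + 95*d + 50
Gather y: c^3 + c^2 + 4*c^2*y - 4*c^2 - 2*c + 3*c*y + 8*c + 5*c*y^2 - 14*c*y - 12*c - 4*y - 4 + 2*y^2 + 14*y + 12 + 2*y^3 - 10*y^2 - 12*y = c^3 - 3*c^2 - 6*c + 2*y^3 + y^2*(5*c - 8) + y*(4*c^2 - 11*c - 2) + 8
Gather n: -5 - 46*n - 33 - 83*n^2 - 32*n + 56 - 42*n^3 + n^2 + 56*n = -42*n^3 - 82*n^2 - 22*n + 18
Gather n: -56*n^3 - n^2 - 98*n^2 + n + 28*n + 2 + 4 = -56*n^3 - 99*n^2 + 29*n + 6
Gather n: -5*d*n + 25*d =-5*d*n + 25*d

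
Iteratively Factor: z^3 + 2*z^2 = (z + 2)*(z^2) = z*(z + 2)*(z)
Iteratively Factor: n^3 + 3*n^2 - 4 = (n - 1)*(n^2 + 4*n + 4) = (n - 1)*(n + 2)*(n + 2)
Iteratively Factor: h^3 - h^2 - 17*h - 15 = (h + 3)*(h^2 - 4*h - 5) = (h + 1)*(h + 3)*(h - 5)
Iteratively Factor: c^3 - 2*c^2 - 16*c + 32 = (c - 4)*(c^2 + 2*c - 8) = (c - 4)*(c - 2)*(c + 4)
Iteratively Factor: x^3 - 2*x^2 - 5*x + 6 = (x - 3)*(x^2 + x - 2) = (x - 3)*(x - 1)*(x + 2)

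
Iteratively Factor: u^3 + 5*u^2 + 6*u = (u)*(u^2 + 5*u + 6) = u*(u + 3)*(u + 2)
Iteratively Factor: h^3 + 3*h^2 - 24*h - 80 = (h + 4)*(h^2 - h - 20) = (h - 5)*(h + 4)*(h + 4)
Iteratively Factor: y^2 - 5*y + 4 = (y - 4)*(y - 1)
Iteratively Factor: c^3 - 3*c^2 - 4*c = (c - 4)*(c^2 + c) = (c - 4)*(c + 1)*(c)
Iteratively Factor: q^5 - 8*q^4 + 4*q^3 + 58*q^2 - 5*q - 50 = (q + 1)*(q^4 - 9*q^3 + 13*q^2 + 45*q - 50) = (q - 5)*(q + 1)*(q^3 - 4*q^2 - 7*q + 10) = (q - 5)*(q + 1)*(q + 2)*(q^2 - 6*q + 5) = (q - 5)*(q - 1)*(q + 1)*(q + 2)*(q - 5)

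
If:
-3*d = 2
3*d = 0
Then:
No Solution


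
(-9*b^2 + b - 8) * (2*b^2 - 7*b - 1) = -18*b^4 + 65*b^3 - 14*b^2 + 55*b + 8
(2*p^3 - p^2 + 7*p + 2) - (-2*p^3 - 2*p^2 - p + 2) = 4*p^3 + p^2 + 8*p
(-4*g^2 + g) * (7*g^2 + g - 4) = -28*g^4 + 3*g^3 + 17*g^2 - 4*g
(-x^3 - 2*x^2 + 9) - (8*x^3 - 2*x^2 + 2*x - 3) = -9*x^3 - 2*x + 12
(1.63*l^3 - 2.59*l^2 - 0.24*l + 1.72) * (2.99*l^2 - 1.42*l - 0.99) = 4.8737*l^5 - 10.0587*l^4 + 1.3465*l^3 + 8.0477*l^2 - 2.2048*l - 1.7028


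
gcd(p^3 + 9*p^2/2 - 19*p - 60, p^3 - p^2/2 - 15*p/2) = p + 5/2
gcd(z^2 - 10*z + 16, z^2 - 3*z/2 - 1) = z - 2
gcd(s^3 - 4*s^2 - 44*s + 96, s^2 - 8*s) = s - 8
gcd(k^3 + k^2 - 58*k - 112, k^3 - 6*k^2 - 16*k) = k^2 - 6*k - 16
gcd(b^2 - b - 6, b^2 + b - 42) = 1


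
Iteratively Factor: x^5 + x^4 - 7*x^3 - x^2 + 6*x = (x + 3)*(x^4 - 2*x^3 - x^2 + 2*x) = x*(x + 3)*(x^3 - 2*x^2 - x + 2) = x*(x + 1)*(x + 3)*(x^2 - 3*x + 2) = x*(x - 2)*(x + 1)*(x + 3)*(x - 1)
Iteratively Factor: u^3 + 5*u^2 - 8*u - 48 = (u + 4)*(u^2 + u - 12) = (u + 4)^2*(u - 3)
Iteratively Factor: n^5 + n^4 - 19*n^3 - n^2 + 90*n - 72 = (n + 3)*(n^4 - 2*n^3 - 13*n^2 + 38*n - 24) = (n - 1)*(n + 3)*(n^3 - n^2 - 14*n + 24) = (n - 3)*(n - 1)*(n + 3)*(n^2 + 2*n - 8) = (n - 3)*(n - 1)*(n + 3)*(n + 4)*(n - 2)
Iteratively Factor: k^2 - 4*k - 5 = (k + 1)*(k - 5)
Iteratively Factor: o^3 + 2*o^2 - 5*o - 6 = (o + 1)*(o^2 + o - 6) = (o - 2)*(o + 1)*(o + 3)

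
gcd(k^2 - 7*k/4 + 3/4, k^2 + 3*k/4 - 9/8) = k - 3/4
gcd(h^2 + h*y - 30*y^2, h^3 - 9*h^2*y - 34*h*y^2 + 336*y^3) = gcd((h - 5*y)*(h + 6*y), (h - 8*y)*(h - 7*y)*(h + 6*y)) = h + 6*y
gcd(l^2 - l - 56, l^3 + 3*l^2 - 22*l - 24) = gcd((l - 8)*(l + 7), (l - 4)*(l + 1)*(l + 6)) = 1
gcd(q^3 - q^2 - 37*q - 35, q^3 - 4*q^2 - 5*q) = q + 1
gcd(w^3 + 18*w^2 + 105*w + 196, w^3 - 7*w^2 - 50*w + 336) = w + 7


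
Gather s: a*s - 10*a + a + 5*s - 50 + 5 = -9*a + s*(a + 5) - 45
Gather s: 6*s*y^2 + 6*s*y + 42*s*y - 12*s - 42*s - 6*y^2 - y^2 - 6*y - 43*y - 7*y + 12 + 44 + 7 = s*(6*y^2 + 48*y - 54) - 7*y^2 - 56*y + 63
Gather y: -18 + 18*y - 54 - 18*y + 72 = 0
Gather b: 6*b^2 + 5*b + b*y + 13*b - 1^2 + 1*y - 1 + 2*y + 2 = 6*b^2 + b*(y + 18) + 3*y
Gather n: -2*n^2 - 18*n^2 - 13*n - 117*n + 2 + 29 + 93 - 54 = -20*n^2 - 130*n + 70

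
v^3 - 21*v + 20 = (v - 4)*(v - 1)*(v + 5)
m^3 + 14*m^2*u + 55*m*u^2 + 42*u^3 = (m + u)*(m + 6*u)*(m + 7*u)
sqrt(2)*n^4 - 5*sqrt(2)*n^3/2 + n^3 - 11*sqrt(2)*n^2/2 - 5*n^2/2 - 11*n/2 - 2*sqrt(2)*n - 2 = (n - 4)*(n + 1/2)*(n + sqrt(2)/2)*(sqrt(2)*n + sqrt(2))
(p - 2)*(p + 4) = p^2 + 2*p - 8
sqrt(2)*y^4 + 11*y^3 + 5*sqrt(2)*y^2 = y^2*(y + 5*sqrt(2))*(sqrt(2)*y + 1)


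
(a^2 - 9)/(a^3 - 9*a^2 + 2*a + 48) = (a + 3)/(a^2 - 6*a - 16)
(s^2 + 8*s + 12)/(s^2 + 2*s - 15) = (s^2 + 8*s + 12)/(s^2 + 2*s - 15)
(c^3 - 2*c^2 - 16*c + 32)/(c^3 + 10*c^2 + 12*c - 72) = (c^2 - 16)/(c^2 + 12*c + 36)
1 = 1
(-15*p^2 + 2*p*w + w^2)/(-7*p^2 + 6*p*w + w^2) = (-15*p^2 + 2*p*w + w^2)/(-7*p^2 + 6*p*w + w^2)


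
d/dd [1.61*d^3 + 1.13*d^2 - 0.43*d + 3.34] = 4.83*d^2 + 2.26*d - 0.43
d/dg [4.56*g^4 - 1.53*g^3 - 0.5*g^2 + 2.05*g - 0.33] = 18.24*g^3 - 4.59*g^2 - 1.0*g + 2.05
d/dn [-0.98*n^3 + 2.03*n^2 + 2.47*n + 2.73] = -2.94*n^2 + 4.06*n + 2.47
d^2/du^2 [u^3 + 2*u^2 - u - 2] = 6*u + 4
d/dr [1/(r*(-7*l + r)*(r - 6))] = (r*(7*l - r) - r*(r - 6) + (7*l - r)*(r - 6))/(r^2*(7*l - r)^2*(r - 6)^2)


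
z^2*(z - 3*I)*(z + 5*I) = z^4 + 2*I*z^3 + 15*z^2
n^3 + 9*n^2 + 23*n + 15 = (n + 1)*(n + 3)*(n + 5)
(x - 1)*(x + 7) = x^2 + 6*x - 7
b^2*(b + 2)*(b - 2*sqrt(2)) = b^4 - 2*sqrt(2)*b^3 + 2*b^3 - 4*sqrt(2)*b^2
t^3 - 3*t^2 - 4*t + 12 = (t - 3)*(t - 2)*(t + 2)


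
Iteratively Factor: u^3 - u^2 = (u)*(u^2 - u) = u^2*(u - 1)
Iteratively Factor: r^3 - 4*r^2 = (r)*(r^2 - 4*r) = r^2*(r - 4)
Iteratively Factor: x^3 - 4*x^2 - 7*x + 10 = (x - 5)*(x^2 + x - 2) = (x - 5)*(x - 1)*(x + 2)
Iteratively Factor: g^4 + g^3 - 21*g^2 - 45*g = (g - 5)*(g^3 + 6*g^2 + 9*g) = (g - 5)*(g + 3)*(g^2 + 3*g) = g*(g - 5)*(g + 3)*(g + 3)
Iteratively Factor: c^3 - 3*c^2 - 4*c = (c + 1)*(c^2 - 4*c) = (c - 4)*(c + 1)*(c)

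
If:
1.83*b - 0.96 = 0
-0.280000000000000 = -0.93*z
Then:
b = 0.52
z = 0.30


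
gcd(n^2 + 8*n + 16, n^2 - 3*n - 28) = n + 4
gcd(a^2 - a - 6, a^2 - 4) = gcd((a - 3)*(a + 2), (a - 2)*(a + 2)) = a + 2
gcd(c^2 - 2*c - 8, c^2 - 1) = 1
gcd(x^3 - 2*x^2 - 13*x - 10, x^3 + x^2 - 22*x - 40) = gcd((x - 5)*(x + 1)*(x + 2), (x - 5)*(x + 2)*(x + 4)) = x^2 - 3*x - 10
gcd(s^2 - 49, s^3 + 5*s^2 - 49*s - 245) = s^2 - 49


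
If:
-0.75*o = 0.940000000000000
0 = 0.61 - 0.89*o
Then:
No Solution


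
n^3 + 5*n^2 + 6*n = n*(n + 2)*(n + 3)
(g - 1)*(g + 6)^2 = g^3 + 11*g^2 + 24*g - 36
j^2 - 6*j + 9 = (j - 3)^2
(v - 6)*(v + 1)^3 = v^4 - 3*v^3 - 15*v^2 - 17*v - 6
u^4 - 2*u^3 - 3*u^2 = u^2*(u - 3)*(u + 1)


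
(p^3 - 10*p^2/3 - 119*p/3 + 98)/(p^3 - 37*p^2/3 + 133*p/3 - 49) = (p + 6)/(p - 3)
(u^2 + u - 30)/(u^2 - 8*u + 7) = (u^2 + u - 30)/(u^2 - 8*u + 7)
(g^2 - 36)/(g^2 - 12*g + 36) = (g + 6)/(g - 6)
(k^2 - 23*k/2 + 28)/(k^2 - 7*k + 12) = (k^2 - 23*k/2 + 28)/(k^2 - 7*k + 12)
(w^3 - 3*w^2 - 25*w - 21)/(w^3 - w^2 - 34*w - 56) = (w^2 + 4*w + 3)/(w^2 + 6*w + 8)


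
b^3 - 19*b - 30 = (b - 5)*(b + 2)*(b + 3)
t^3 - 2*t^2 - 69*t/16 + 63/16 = (t - 3)*(t - 3/4)*(t + 7/4)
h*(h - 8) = h^2 - 8*h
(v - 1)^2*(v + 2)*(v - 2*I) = v^4 - 2*I*v^3 - 3*v^2 + 2*v + 6*I*v - 4*I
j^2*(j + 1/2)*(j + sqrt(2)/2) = j^4 + j^3/2 + sqrt(2)*j^3/2 + sqrt(2)*j^2/4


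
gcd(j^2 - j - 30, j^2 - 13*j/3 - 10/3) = 1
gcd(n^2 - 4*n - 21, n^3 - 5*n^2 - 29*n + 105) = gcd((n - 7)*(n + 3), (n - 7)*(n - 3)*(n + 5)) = n - 7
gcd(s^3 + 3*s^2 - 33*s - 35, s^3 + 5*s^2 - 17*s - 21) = s^2 + 8*s + 7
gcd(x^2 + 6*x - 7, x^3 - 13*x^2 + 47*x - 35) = x - 1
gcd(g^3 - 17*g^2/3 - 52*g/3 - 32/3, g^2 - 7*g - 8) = g^2 - 7*g - 8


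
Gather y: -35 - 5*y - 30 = -5*y - 65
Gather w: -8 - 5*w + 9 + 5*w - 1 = 0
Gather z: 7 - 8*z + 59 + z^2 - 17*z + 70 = z^2 - 25*z + 136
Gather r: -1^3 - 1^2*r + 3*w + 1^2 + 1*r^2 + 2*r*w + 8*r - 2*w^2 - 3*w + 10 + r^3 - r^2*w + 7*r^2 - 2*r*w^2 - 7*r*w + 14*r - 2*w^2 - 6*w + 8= r^3 + r^2*(8 - w) + r*(-2*w^2 - 5*w + 21) - 4*w^2 - 6*w + 18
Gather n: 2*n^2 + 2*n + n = 2*n^2 + 3*n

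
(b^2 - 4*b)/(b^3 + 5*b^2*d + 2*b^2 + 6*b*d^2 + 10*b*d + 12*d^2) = b*(b - 4)/(b^3 + 5*b^2*d + 2*b^2 + 6*b*d^2 + 10*b*d + 12*d^2)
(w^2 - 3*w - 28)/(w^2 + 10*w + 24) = (w - 7)/(w + 6)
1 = 1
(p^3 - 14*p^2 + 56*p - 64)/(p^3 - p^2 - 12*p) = (p^2 - 10*p + 16)/(p*(p + 3))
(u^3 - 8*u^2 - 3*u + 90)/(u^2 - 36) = (u^2 - 2*u - 15)/(u + 6)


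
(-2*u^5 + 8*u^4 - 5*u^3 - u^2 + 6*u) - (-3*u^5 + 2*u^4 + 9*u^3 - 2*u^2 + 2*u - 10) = u^5 + 6*u^4 - 14*u^3 + u^2 + 4*u + 10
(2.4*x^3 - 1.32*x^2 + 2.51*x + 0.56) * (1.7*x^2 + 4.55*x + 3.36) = 4.08*x^5 + 8.676*x^4 + 6.325*x^3 + 7.9373*x^2 + 10.9816*x + 1.8816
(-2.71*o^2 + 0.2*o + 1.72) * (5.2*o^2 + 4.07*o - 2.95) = -14.092*o^4 - 9.9897*o^3 + 17.7525*o^2 + 6.4104*o - 5.074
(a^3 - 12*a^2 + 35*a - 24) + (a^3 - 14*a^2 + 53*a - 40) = 2*a^3 - 26*a^2 + 88*a - 64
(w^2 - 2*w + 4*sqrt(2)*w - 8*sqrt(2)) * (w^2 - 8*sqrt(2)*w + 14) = w^4 - 4*sqrt(2)*w^3 - 2*w^3 - 50*w^2 + 8*sqrt(2)*w^2 + 56*sqrt(2)*w + 100*w - 112*sqrt(2)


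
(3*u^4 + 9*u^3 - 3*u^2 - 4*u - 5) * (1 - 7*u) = -21*u^5 - 60*u^4 + 30*u^3 + 25*u^2 + 31*u - 5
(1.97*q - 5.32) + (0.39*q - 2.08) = 2.36*q - 7.4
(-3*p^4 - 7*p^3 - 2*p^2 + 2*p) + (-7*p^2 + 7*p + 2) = -3*p^4 - 7*p^3 - 9*p^2 + 9*p + 2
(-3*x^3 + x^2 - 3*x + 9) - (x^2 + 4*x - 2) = -3*x^3 - 7*x + 11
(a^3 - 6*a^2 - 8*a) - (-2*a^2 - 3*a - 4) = a^3 - 4*a^2 - 5*a + 4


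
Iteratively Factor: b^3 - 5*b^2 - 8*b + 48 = (b - 4)*(b^2 - b - 12) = (b - 4)*(b + 3)*(b - 4)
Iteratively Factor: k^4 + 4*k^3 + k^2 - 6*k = (k - 1)*(k^3 + 5*k^2 + 6*k) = (k - 1)*(k + 3)*(k^2 + 2*k) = (k - 1)*(k + 2)*(k + 3)*(k)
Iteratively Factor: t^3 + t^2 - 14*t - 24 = (t + 2)*(t^2 - t - 12) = (t - 4)*(t + 2)*(t + 3)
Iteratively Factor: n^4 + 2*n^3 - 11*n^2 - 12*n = (n)*(n^3 + 2*n^2 - 11*n - 12) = n*(n + 1)*(n^2 + n - 12) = n*(n + 1)*(n + 4)*(n - 3)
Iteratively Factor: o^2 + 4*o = (o)*(o + 4)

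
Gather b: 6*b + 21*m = 6*b + 21*m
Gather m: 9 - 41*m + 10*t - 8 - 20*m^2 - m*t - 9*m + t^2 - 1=-20*m^2 + m*(-t - 50) + t^2 + 10*t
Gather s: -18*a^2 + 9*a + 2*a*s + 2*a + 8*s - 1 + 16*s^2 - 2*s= -18*a^2 + 11*a + 16*s^2 + s*(2*a + 6) - 1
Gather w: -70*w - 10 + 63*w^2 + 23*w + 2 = 63*w^2 - 47*w - 8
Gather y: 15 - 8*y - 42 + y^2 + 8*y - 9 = y^2 - 36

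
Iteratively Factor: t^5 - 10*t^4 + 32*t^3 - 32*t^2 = (t - 4)*(t^4 - 6*t^3 + 8*t^2) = (t - 4)^2*(t^3 - 2*t^2) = t*(t - 4)^2*(t^2 - 2*t) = t^2*(t - 4)^2*(t - 2)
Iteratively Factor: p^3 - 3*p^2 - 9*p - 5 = (p - 5)*(p^2 + 2*p + 1) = (p - 5)*(p + 1)*(p + 1)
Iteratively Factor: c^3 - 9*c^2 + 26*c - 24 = (c - 2)*(c^2 - 7*c + 12) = (c - 3)*(c - 2)*(c - 4)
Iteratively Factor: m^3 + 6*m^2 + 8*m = (m + 2)*(m^2 + 4*m) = (m + 2)*(m + 4)*(m)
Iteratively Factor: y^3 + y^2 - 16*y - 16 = (y + 4)*(y^2 - 3*y - 4) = (y + 1)*(y + 4)*(y - 4)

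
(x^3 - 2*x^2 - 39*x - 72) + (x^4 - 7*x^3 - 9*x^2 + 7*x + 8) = x^4 - 6*x^3 - 11*x^2 - 32*x - 64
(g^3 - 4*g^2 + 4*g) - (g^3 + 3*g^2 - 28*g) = -7*g^2 + 32*g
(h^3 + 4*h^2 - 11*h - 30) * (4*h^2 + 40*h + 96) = 4*h^5 + 56*h^4 + 212*h^3 - 176*h^2 - 2256*h - 2880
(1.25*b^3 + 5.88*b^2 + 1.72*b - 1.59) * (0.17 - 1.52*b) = -1.9*b^4 - 8.7251*b^3 - 1.6148*b^2 + 2.7092*b - 0.2703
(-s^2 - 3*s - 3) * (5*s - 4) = -5*s^3 - 11*s^2 - 3*s + 12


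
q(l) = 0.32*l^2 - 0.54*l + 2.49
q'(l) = 0.64*l - 0.54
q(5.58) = 9.44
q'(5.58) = 3.03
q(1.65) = 2.47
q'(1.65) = 0.52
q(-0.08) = 2.54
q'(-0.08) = -0.59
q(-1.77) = 4.45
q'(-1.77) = -1.67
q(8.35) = 20.29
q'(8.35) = 4.80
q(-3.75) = 9.02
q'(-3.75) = -2.94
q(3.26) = 4.13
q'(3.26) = 1.55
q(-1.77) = 4.45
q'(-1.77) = -1.67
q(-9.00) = 33.27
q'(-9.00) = -6.30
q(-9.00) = 33.27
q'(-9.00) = -6.30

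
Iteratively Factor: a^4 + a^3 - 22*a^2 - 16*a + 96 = (a - 4)*(a^3 + 5*a^2 - 2*a - 24) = (a - 4)*(a + 4)*(a^2 + a - 6) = (a - 4)*(a + 3)*(a + 4)*(a - 2)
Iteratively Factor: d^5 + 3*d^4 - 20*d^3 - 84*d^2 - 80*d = (d)*(d^4 + 3*d^3 - 20*d^2 - 84*d - 80) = d*(d + 2)*(d^3 + d^2 - 22*d - 40) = d*(d + 2)*(d + 4)*(d^2 - 3*d - 10) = d*(d - 5)*(d + 2)*(d + 4)*(d + 2)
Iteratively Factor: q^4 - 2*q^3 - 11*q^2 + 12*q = (q - 4)*(q^3 + 2*q^2 - 3*q) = (q - 4)*(q - 1)*(q^2 + 3*q) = q*(q - 4)*(q - 1)*(q + 3)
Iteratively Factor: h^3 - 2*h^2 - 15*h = (h - 5)*(h^2 + 3*h) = (h - 5)*(h + 3)*(h)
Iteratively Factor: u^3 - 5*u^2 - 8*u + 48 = (u - 4)*(u^2 - u - 12) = (u - 4)^2*(u + 3)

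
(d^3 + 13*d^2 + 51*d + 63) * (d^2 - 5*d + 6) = d^5 + 8*d^4 - 8*d^3 - 114*d^2 - 9*d + 378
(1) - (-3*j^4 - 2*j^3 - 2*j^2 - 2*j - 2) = 3*j^4 + 2*j^3 + 2*j^2 + 2*j + 3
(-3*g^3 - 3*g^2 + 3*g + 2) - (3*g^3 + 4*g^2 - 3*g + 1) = -6*g^3 - 7*g^2 + 6*g + 1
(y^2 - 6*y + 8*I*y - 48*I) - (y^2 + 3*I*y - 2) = -6*y + 5*I*y + 2 - 48*I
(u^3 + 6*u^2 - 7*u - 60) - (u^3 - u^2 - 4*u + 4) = 7*u^2 - 3*u - 64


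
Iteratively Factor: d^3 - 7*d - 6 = (d + 1)*(d^2 - d - 6) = (d - 3)*(d + 1)*(d + 2)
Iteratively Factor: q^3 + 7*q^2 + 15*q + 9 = (q + 3)*(q^2 + 4*q + 3) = (q + 3)^2*(q + 1)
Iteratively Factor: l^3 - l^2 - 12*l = (l)*(l^2 - l - 12) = l*(l - 4)*(l + 3)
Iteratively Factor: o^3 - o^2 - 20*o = (o)*(o^2 - o - 20) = o*(o + 4)*(o - 5)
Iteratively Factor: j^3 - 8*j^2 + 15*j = (j)*(j^2 - 8*j + 15) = j*(j - 3)*(j - 5)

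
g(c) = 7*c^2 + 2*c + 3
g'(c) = 14*c + 2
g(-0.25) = 2.94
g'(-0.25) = -1.50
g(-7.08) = 339.72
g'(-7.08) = -97.12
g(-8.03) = 438.31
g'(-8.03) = -110.42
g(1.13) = 14.20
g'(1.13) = 17.82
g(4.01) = 123.58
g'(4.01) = 58.14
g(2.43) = 49.19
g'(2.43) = 36.02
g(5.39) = 217.14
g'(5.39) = 77.46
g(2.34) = 46.01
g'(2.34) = 34.76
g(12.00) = 1035.00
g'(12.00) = 170.00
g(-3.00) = 60.00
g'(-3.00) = -40.00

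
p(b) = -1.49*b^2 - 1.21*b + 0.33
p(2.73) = -14.08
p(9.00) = -131.25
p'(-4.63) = 12.59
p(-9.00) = -109.47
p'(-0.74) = 1.00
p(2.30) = -10.34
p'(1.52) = -5.74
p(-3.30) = -11.90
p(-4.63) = -26.01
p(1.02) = -2.45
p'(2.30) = -8.06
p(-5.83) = -43.26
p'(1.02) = -4.25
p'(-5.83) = 16.16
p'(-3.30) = 8.62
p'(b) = -2.98*b - 1.21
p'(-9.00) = 25.61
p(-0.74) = 0.41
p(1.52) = -4.95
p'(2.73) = -9.35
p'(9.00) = -28.03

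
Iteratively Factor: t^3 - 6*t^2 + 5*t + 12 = (t - 4)*(t^2 - 2*t - 3) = (t - 4)*(t - 3)*(t + 1)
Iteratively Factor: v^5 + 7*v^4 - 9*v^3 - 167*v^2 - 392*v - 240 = (v + 1)*(v^4 + 6*v^3 - 15*v^2 - 152*v - 240) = (v - 5)*(v + 1)*(v^3 + 11*v^2 + 40*v + 48) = (v - 5)*(v + 1)*(v + 3)*(v^2 + 8*v + 16) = (v - 5)*(v + 1)*(v + 3)*(v + 4)*(v + 4)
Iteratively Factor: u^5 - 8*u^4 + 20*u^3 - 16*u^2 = (u - 2)*(u^4 - 6*u^3 + 8*u^2) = (u - 2)^2*(u^3 - 4*u^2) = u*(u - 2)^2*(u^2 - 4*u) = u*(u - 4)*(u - 2)^2*(u)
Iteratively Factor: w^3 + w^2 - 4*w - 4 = (w - 2)*(w^2 + 3*w + 2) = (w - 2)*(w + 1)*(w + 2)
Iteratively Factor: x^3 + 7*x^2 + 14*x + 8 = (x + 1)*(x^2 + 6*x + 8) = (x + 1)*(x + 4)*(x + 2)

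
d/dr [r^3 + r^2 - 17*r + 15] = 3*r^2 + 2*r - 17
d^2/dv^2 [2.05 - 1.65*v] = 0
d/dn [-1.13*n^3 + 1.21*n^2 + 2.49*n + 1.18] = -3.39*n^2 + 2.42*n + 2.49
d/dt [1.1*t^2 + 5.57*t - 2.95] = 2.2*t + 5.57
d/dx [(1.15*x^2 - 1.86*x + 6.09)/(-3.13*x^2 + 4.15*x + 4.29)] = (-1.0493*x^2 + 47.9904*x - 33.2529)/(9.7969*x^4 - 25.979*x^3 - 9.6329*x^2 + 35.607*x + 18.4041)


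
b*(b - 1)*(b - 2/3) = b^3 - 5*b^2/3 + 2*b/3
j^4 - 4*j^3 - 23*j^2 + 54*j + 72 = (j - 6)*(j - 3)*(j + 1)*(j + 4)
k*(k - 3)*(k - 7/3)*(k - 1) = k^4 - 19*k^3/3 + 37*k^2/3 - 7*k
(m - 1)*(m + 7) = m^2 + 6*m - 7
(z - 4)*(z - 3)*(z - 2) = z^3 - 9*z^2 + 26*z - 24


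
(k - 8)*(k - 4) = k^2 - 12*k + 32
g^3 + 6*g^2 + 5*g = g*(g + 1)*(g + 5)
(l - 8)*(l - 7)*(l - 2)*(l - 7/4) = l^4 - 75*l^3/4 + 463*l^2/4 - 525*l/2 + 196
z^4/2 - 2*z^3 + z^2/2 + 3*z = z*(z/2 + 1/2)*(z - 3)*(z - 2)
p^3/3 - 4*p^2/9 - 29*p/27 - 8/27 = (p/3 + 1/3)*(p - 8/3)*(p + 1/3)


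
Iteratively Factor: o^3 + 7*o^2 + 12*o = (o + 4)*(o^2 + 3*o) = (o + 3)*(o + 4)*(o)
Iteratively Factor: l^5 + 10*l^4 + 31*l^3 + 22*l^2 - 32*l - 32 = (l + 2)*(l^4 + 8*l^3 + 15*l^2 - 8*l - 16) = (l + 2)*(l + 4)*(l^3 + 4*l^2 - l - 4) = (l - 1)*(l + 2)*(l + 4)*(l^2 + 5*l + 4) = (l - 1)*(l + 2)*(l + 4)^2*(l + 1)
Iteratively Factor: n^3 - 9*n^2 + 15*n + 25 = (n + 1)*(n^2 - 10*n + 25) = (n - 5)*(n + 1)*(n - 5)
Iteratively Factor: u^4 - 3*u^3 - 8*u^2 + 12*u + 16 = (u + 1)*(u^3 - 4*u^2 - 4*u + 16) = (u - 2)*(u + 1)*(u^2 - 2*u - 8) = (u - 2)*(u + 1)*(u + 2)*(u - 4)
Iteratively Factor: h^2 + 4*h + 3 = (h + 3)*(h + 1)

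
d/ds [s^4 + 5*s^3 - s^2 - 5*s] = 4*s^3 + 15*s^2 - 2*s - 5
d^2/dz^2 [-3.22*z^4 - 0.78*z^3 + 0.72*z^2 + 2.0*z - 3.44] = -38.64*z^2 - 4.68*z + 1.44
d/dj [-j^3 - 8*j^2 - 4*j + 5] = -3*j^2 - 16*j - 4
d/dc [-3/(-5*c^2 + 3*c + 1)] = 3*(3 - 10*c)/(-5*c^2 + 3*c + 1)^2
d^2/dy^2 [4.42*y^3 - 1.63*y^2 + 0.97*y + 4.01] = 26.52*y - 3.26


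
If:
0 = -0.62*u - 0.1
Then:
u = -0.16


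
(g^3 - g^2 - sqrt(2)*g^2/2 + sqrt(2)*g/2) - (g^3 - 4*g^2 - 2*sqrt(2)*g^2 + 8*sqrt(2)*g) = 3*sqrt(2)*g^2/2 + 3*g^2 - 15*sqrt(2)*g/2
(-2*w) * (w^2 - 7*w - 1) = -2*w^3 + 14*w^2 + 2*w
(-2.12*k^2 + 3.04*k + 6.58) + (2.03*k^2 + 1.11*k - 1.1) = -0.0900000000000003*k^2 + 4.15*k + 5.48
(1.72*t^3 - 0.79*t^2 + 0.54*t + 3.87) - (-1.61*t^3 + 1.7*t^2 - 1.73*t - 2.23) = 3.33*t^3 - 2.49*t^2 + 2.27*t + 6.1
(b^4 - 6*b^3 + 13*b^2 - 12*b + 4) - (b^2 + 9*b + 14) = b^4 - 6*b^3 + 12*b^2 - 21*b - 10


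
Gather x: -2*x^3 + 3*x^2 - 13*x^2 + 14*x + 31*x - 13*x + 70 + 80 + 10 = -2*x^3 - 10*x^2 + 32*x + 160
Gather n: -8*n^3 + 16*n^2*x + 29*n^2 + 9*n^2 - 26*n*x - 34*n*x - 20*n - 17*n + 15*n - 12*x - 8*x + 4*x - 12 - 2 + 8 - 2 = -8*n^3 + n^2*(16*x + 38) + n*(-60*x - 22) - 16*x - 8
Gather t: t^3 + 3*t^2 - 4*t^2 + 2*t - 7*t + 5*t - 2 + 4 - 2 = t^3 - t^2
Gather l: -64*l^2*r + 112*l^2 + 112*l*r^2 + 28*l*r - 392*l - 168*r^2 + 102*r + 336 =l^2*(112 - 64*r) + l*(112*r^2 + 28*r - 392) - 168*r^2 + 102*r + 336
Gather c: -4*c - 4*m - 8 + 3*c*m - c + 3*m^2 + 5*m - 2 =c*(3*m - 5) + 3*m^2 + m - 10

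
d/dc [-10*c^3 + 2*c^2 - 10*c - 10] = -30*c^2 + 4*c - 10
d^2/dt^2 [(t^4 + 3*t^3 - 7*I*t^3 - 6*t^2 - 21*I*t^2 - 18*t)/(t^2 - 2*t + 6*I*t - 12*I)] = (2*t^6 + t^5*(-12 + 36*I) + t^4*(-192 - 216*I) + t^3*(480 + 748*I) + t^2*(2088 - 3024*I) + t*(-2592 + 4752*I) + 4320 + 6912*I)/(t^6 + t^5*(-6 + 18*I) + t^4*(-96 - 108*I) + 640*t^3 + t^2*(-1296 + 1152*I) + t*(864 - 2592*I) + 1728*I)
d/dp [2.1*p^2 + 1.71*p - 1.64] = 4.2*p + 1.71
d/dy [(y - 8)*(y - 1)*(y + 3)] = 3*y^2 - 12*y - 19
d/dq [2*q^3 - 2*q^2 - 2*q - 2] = 6*q^2 - 4*q - 2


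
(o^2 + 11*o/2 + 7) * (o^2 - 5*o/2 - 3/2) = o^4 + 3*o^3 - 33*o^2/4 - 103*o/4 - 21/2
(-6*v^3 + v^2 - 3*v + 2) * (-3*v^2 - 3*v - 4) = 18*v^5 + 15*v^4 + 30*v^3 - v^2 + 6*v - 8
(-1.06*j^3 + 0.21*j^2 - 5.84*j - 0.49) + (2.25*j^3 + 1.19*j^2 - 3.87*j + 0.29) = 1.19*j^3 + 1.4*j^2 - 9.71*j - 0.2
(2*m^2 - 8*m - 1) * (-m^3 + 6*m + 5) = -2*m^5 + 8*m^4 + 13*m^3 - 38*m^2 - 46*m - 5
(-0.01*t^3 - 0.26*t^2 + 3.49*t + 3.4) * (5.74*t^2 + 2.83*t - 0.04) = -0.0574*t^5 - 1.5207*t^4 + 19.2972*t^3 + 29.4031*t^2 + 9.4824*t - 0.136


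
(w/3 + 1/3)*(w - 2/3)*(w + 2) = w^3/3 + 7*w^2/9 - 4/9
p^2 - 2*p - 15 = (p - 5)*(p + 3)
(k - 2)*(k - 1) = k^2 - 3*k + 2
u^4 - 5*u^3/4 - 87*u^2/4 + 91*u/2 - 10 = (u - 4)*(u - 2)*(u - 1/4)*(u + 5)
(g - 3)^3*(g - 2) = g^4 - 11*g^3 + 45*g^2 - 81*g + 54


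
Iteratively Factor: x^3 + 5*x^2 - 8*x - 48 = (x - 3)*(x^2 + 8*x + 16) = (x - 3)*(x + 4)*(x + 4)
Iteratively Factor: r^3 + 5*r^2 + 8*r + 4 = (r + 2)*(r^2 + 3*r + 2) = (r + 1)*(r + 2)*(r + 2)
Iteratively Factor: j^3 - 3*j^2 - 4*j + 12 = (j - 2)*(j^2 - j - 6) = (j - 3)*(j - 2)*(j + 2)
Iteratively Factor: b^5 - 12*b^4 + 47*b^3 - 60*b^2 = (b - 5)*(b^4 - 7*b^3 + 12*b^2) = b*(b - 5)*(b^3 - 7*b^2 + 12*b) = b^2*(b - 5)*(b^2 - 7*b + 12) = b^2*(b - 5)*(b - 4)*(b - 3)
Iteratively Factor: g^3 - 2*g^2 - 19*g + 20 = (g - 5)*(g^2 + 3*g - 4) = (g - 5)*(g - 1)*(g + 4)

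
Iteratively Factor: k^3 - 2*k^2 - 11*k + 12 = (k + 3)*(k^2 - 5*k + 4) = (k - 4)*(k + 3)*(k - 1)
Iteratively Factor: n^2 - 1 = (n - 1)*(n + 1)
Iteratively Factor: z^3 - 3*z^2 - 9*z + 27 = (z - 3)*(z^2 - 9) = (z - 3)^2*(z + 3)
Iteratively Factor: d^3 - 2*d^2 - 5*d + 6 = (d - 1)*(d^2 - d - 6) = (d - 3)*(d - 1)*(d + 2)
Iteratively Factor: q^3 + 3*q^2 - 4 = (q - 1)*(q^2 + 4*q + 4) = (q - 1)*(q + 2)*(q + 2)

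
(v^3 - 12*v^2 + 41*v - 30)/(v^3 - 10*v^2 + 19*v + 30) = (v - 1)/(v + 1)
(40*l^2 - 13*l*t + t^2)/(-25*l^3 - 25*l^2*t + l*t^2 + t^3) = (-8*l + t)/(5*l^2 + 6*l*t + t^2)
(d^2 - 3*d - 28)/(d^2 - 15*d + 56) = (d + 4)/(d - 8)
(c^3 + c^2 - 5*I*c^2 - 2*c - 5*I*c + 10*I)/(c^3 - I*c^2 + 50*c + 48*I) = (c^3 + c^2*(1 - 5*I) - c*(2 + 5*I) + 10*I)/(c^3 - I*c^2 + 50*c + 48*I)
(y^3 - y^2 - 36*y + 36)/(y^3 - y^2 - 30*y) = (y^2 + 5*y - 6)/(y*(y + 5))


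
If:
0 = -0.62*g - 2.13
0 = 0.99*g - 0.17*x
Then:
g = -3.44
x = -20.01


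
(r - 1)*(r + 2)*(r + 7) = r^3 + 8*r^2 + 5*r - 14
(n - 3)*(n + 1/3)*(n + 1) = n^3 - 5*n^2/3 - 11*n/3 - 1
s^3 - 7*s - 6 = (s - 3)*(s + 1)*(s + 2)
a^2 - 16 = (a - 4)*(a + 4)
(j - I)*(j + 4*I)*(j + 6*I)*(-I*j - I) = -I*j^4 + 9*j^3 - I*j^3 + 9*j^2 + 14*I*j^2 + 24*j + 14*I*j + 24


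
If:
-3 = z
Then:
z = -3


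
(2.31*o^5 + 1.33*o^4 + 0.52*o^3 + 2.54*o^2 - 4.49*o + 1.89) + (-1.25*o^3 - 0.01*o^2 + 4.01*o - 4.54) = 2.31*o^5 + 1.33*o^4 - 0.73*o^3 + 2.53*o^2 - 0.48*o - 2.65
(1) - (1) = 0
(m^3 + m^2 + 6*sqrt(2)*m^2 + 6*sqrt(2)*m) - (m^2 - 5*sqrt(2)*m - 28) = m^3 + 6*sqrt(2)*m^2 + 11*sqrt(2)*m + 28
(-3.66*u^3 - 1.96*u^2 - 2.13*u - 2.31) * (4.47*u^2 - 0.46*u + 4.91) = -16.3602*u^5 - 7.0776*u^4 - 26.5901*u^3 - 18.9695*u^2 - 9.3957*u - 11.3421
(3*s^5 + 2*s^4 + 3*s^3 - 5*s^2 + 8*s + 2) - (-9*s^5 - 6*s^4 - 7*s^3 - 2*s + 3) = 12*s^5 + 8*s^4 + 10*s^3 - 5*s^2 + 10*s - 1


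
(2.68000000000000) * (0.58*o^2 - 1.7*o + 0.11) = 1.5544*o^2 - 4.556*o + 0.2948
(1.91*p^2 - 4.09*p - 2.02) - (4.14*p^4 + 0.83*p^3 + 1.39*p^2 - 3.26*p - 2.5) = -4.14*p^4 - 0.83*p^3 + 0.52*p^2 - 0.83*p + 0.48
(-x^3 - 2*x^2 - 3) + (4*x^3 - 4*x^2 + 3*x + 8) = 3*x^3 - 6*x^2 + 3*x + 5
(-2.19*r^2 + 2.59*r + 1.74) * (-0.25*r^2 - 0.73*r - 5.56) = 0.5475*r^4 + 0.9512*r^3 + 9.8507*r^2 - 15.6706*r - 9.6744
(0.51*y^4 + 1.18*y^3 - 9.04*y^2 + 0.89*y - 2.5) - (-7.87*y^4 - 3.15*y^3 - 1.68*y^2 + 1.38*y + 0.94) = 8.38*y^4 + 4.33*y^3 - 7.36*y^2 - 0.49*y - 3.44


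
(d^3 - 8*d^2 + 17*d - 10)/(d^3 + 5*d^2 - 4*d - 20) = (d^2 - 6*d + 5)/(d^2 + 7*d + 10)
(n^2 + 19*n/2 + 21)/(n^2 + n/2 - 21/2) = (n + 6)/(n - 3)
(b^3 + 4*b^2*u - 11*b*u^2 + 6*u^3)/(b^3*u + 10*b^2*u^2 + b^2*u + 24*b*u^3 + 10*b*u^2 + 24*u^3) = (b^2 - 2*b*u + u^2)/(u*(b^2 + 4*b*u + b + 4*u))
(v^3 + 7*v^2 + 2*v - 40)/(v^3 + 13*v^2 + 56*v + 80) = (v - 2)/(v + 4)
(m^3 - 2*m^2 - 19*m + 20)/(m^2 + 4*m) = m - 6 + 5/m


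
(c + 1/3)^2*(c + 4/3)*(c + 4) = c^4 + 6*c^3 + 9*c^2 + 112*c/27 + 16/27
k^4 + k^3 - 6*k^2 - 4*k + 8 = (k - 2)*(k - 1)*(k + 2)^2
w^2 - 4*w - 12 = (w - 6)*(w + 2)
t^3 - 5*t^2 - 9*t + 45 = (t - 5)*(t - 3)*(t + 3)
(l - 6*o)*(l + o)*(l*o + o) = l^3*o - 5*l^2*o^2 + l^2*o - 6*l*o^3 - 5*l*o^2 - 6*o^3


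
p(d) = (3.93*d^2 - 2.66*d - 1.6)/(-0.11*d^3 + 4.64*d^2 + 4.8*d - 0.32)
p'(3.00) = 0.12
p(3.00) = 0.49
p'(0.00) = 83.31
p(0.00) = 5.00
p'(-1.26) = 29.61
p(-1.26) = 6.56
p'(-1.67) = 3.04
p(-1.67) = 2.70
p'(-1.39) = 10.47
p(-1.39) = 4.27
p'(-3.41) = 0.23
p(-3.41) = 1.28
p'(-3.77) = 0.18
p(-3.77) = 1.20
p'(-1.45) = 7.45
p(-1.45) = 3.74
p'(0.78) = 0.96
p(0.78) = -0.21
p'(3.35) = 0.11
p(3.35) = 0.53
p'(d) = (7.86*d - 2.66)/(-0.11*d^3 + 4.64*d^2 + 4.8*d - 0.32) + (0.33*d^2 - 9.28*d - 4.8)*(3.93*d^2 - 2.66*d - 1.6)/(-0.11*d^3 + 4.64*d^2 + 4.8*d - 0.32)^2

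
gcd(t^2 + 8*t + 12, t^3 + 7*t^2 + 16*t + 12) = t + 2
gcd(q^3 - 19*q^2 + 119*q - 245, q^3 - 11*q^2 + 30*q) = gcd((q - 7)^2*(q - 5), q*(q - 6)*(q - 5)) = q - 5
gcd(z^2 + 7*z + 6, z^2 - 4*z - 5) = z + 1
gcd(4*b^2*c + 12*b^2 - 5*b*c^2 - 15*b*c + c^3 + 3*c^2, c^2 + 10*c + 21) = c + 3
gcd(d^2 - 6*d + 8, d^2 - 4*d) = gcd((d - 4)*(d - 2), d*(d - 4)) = d - 4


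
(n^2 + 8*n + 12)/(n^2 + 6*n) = (n + 2)/n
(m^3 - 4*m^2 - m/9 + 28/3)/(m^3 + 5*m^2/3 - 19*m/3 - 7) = (m^2 - 5*m/3 - 4)/(m^2 + 4*m + 3)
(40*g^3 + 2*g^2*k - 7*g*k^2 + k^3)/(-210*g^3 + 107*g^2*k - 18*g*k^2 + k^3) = (-8*g^2 - 2*g*k + k^2)/(42*g^2 - 13*g*k + k^2)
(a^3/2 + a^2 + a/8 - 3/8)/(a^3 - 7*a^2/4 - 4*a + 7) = (4*a^3 + 8*a^2 + a - 3)/(2*(4*a^3 - 7*a^2 - 16*a + 28))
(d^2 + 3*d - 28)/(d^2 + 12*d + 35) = (d - 4)/(d + 5)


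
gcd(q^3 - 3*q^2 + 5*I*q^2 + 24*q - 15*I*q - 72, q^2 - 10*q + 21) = q - 3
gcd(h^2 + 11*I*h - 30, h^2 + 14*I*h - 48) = h + 6*I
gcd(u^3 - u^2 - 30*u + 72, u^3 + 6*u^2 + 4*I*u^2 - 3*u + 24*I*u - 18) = u + 6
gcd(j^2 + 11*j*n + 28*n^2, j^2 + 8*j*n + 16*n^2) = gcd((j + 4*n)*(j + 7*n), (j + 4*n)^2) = j + 4*n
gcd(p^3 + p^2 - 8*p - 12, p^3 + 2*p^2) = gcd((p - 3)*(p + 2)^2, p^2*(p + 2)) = p + 2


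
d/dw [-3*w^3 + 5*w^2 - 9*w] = -9*w^2 + 10*w - 9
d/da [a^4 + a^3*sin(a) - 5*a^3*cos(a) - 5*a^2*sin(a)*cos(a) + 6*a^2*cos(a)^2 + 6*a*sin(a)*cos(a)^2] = 5*a^3*sin(a) + a^3*cos(a) + 4*a^3 + 3*a^2*sin(a) - 6*a^2*sin(2*a) - 15*a^2*cos(a) - 5*a^2*cos(2*a) - 5*a*sin(2*a) + 3*a*cos(a)/2 + 6*a*cos(2*a) + 9*a*cos(3*a)/2 + 6*a + 3*sin(a)/2 + 3*sin(3*a)/2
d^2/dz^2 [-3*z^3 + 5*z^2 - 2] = 10 - 18*z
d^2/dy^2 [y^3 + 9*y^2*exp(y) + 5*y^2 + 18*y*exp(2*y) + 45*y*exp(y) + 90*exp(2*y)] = 9*y^2*exp(y) + 72*y*exp(2*y) + 81*y*exp(y) + 6*y + 432*exp(2*y) + 108*exp(y) + 10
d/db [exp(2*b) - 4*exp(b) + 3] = 2*(exp(b) - 2)*exp(b)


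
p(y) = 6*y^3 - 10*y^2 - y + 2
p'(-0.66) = 20.04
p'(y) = 18*y^2 - 20*y - 1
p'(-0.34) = 7.88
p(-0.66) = -3.42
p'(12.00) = 2351.00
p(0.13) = 1.71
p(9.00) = 3557.00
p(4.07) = 236.80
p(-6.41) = -1982.72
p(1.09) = -3.20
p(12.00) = 8918.00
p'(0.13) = -3.30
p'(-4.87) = 523.30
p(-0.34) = 0.95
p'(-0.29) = 6.31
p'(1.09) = -1.41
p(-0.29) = 1.30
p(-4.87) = -923.31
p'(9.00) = 1277.00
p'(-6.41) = 866.79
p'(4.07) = 215.77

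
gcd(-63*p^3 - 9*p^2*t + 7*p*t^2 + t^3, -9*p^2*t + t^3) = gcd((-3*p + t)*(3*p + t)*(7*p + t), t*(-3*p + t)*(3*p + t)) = 9*p^2 - t^2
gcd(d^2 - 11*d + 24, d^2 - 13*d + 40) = d - 8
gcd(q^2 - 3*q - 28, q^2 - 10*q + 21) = q - 7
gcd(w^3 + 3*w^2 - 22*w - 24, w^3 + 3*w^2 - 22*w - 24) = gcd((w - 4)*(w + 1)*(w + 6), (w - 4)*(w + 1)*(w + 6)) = w^3 + 3*w^2 - 22*w - 24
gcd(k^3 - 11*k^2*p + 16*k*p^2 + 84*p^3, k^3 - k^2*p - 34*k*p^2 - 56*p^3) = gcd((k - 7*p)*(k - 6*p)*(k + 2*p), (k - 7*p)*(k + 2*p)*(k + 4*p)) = -k^2 + 5*k*p + 14*p^2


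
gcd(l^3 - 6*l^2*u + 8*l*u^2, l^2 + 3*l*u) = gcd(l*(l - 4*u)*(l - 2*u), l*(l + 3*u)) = l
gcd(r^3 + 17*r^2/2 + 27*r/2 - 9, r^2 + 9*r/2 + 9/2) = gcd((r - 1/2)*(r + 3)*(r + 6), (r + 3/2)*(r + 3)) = r + 3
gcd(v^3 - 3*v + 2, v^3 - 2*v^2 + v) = v^2 - 2*v + 1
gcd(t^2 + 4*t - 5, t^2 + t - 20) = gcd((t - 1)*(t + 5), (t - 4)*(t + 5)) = t + 5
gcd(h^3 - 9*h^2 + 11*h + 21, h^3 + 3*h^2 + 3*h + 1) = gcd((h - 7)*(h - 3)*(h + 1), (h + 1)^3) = h + 1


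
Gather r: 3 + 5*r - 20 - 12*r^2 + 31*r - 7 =-12*r^2 + 36*r - 24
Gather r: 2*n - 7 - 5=2*n - 12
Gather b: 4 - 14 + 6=-4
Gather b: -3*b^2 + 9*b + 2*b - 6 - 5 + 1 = -3*b^2 + 11*b - 10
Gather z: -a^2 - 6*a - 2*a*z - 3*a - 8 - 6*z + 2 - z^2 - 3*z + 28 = -a^2 - 9*a - z^2 + z*(-2*a - 9) + 22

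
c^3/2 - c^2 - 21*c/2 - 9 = (c/2 + 1/2)*(c - 6)*(c + 3)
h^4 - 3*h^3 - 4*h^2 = h^2*(h - 4)*(h + 1)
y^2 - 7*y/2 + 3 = (y - 2)*(y - 3/2)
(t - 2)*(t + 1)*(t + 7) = t^3 + 6*t^2 - 9*t - 14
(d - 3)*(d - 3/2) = d^2 - 9*d/2 + 9/2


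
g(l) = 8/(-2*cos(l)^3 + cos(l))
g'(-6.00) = -15.43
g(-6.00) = -9.87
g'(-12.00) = -109.64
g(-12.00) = -22.35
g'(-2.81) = 20.47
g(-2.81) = 10.74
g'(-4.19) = -54.54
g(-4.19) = -31.93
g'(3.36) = 10.45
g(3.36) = 9.04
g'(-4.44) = 82.34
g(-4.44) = -34.77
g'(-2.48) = 359.51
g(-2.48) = 41.37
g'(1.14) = -4.55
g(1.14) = 29.42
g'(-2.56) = 127.74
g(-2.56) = 24.15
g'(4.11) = 148.48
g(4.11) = -39.45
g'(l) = 8*(-6*sin(l)*cos(l)^2 + sin(l))/(-2*cos(l)^3 + cos(l))^2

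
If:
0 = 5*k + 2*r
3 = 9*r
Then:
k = -2/15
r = 1/3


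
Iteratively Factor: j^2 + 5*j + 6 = (j + 2)*(j + 3)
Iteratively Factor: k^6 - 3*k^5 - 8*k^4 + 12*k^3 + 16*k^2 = (k + 1)*(k^5 - 4*k^4 - 4*k^3 + 16*k^2) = (k + 1)*(k + 2)*(k^4 - 6*k^3 + 8*k^2) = (k - 4)*(k + 1)*(k + 2)*(k^3 - 2*k^2) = k*(k - 4)*(k + 1)*(k + 2)*(k^2 - 2*k) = k*(k - 4)*(k - 2)*(k + 1)*(k + 2)*(k)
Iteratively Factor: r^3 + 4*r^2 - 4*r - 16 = (r + 2)*(r^2 + 2*r - 8) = (r + 2)*(r + 4)*(r - 2)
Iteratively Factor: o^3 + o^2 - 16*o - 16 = (o - 4)*(o^2 + 5*o + 4) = (o - 4)*(o + 4)*(o + 1)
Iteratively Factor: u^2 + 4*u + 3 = (u + 3)*(u + 1)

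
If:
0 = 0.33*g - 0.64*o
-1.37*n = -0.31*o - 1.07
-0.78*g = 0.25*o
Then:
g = 0.00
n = 0.78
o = 0.00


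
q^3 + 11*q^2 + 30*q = q*(q + 5)*(q + 6)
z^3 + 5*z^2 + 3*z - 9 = (z - 1)*(z + 3)^2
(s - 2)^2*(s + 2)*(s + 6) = s^4 + 4*s^3 - 16*s^2 - 16*s + 48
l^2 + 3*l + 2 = (l + 1)*(l + 2)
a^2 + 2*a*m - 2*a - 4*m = (a - 2)*(a + 2*m)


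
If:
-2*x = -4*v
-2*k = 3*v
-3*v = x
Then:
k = 0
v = 0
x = 0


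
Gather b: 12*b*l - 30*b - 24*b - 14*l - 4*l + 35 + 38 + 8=b*(12*l - 54) - 18*l + 81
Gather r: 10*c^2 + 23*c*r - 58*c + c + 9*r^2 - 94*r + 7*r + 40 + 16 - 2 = 10*c^2 - 57*c + 9*r^2 + r*(23*c - 87) + 54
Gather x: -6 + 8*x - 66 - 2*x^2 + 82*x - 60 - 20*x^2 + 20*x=-22*x^2 + 110*x - 132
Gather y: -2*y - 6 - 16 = -2*y - 22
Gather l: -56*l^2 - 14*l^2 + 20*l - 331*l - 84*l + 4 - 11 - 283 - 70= -70*l^2 - 395*l - 360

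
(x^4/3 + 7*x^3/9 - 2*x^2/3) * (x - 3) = x^5/3 - 2*x^4/9 - 3*x^3 + 2*x^2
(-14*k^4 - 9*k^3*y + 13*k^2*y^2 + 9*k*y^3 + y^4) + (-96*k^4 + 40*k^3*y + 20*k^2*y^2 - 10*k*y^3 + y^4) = -110*k^4 + 31*k^3*y + 33*k^2*y^2 - k*y^3 + 2*y^4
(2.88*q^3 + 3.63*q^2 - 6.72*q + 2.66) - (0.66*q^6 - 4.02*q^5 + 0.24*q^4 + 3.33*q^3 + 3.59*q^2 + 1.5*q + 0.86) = -0.66*q^6 + 4.02*q^5 - 0.24*q^4 - 0.45*q^3 + 0.04*q^2 - 8.22*q + 1.8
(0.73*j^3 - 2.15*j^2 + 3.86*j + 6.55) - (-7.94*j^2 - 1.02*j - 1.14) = 0.73*j^3 + 5.79*j^2 + 4.88*j + 7.69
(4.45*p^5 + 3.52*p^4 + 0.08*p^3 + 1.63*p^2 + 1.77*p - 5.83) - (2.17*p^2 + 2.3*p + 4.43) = 4.45*p^5 + 3.52*p^4 + 0.08*p^3 - 0.54*p^2 - 0.53*p - 10.26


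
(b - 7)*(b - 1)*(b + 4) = b^3 - 4*b^2 - 25*b + 28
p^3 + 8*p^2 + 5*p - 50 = (p - 2)*(p + 5)^2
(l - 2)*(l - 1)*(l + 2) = l^3 - l^2 - 4*l + 4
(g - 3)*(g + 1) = g^2 - 2*g - 3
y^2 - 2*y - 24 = (y - 6)*(y + 4)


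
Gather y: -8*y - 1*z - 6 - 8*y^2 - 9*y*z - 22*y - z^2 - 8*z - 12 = -8*y^2 + y*(-9*z - 30) - z^2 - 9*z - 18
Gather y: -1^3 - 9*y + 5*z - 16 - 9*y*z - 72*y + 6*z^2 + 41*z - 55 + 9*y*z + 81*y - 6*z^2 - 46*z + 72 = 0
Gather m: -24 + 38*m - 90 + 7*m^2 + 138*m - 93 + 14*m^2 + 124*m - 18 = 21*m^2 + 300*m - 225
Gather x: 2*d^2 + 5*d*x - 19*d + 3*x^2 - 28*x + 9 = 2*d^2 - 19*d + 3*x^2 + x*(5*d - 28) + 9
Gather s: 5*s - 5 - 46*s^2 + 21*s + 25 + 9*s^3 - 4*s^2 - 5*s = 9*s^3 - 50*s^2 + 21*s + 20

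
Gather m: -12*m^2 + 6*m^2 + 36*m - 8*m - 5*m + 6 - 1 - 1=-6*m^2 + 23*m + 4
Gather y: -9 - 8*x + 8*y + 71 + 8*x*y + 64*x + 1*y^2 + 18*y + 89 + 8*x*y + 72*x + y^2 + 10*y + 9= 128*x + 2*y^2 + y*(16*x + 36) + 160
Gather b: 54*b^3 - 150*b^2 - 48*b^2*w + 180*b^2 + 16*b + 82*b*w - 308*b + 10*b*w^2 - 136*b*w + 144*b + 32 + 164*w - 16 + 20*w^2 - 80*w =54*b^3 + b^2*(30 - 48*w) + b*(10*w^2 - 54*w - 148) + 20*w^2 + 84*w + 16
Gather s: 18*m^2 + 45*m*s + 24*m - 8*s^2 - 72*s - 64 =18*m^2 + 24*m - 8*s^2 + s*(45*m - 72) - 64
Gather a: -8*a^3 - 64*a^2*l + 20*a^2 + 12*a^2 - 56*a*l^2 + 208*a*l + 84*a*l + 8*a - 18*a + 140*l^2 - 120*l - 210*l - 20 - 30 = -8*a^3 + a^2*(32 - 64*l) + a*(-56*l^2 + 292*l - 10) + 140*l^2 - 330*l - 50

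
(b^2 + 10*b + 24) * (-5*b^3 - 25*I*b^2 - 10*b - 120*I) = -5*b^5 - 50*b^4 - 25*I*b^4 - 130*b^3 - 250*I*b^3 - 100*b^2 - 720*I*b^2 - 240*b - 1200*I*b - 2880*I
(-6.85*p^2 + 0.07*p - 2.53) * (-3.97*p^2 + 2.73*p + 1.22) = 27.1945*p^4 - 18.9784*p^3 + 1.8782*p^2 - 6.8215*p - 3.0866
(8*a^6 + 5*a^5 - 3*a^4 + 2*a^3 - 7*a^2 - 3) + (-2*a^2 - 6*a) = 8*a^6 + 5*a^5 - 3*a^4 + 2*a^3 - 9*a^2 - 6*a - 3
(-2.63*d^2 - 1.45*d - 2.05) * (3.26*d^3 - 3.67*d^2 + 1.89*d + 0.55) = -8.5738*d^5 + 4.9251*d^4 - 6.3322*d^3 + 3.3365*d^2 - 4.672*d - 1.1275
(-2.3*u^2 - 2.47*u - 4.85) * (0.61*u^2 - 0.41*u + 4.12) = -1.403*u^4 - 0.5637*u^3 - 11.4218*u^2 - 8.1879*u - 19.982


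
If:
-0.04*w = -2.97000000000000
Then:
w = 74.25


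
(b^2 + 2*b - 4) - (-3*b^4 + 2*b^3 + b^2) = 3*b^4 - 2*b^3 + 2*b - 4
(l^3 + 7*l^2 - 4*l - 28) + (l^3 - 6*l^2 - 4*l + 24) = 2*l^3 + l^2 - 8*l - 4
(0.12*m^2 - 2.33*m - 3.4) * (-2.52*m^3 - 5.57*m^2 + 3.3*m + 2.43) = -0.3024*m^5 + 5.2032*m^4 + 21.9421*m^3 + 11.5406*m^2 - 16.8819*m - 8.262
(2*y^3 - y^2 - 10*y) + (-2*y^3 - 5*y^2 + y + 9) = -6*y^2 - 9*y + 9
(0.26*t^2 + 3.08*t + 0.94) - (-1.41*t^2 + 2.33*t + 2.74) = 1.67*t^2 + 0.75*t - 1.8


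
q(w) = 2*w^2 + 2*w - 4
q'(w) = 4*w + 2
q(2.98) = 19.72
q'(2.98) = 13.92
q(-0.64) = -4.46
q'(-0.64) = -0.56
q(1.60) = 4.32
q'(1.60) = 8.40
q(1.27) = 1.77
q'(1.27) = 7.08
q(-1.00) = -4.00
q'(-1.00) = -2.00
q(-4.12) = 21.71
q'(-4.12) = -14.48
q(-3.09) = 8.92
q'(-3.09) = -10.36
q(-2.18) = 1.14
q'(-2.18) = -6.72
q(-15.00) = 416.00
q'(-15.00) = -58.00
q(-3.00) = 8.00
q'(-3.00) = -10.00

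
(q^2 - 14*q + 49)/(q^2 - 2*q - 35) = (q - 7)/(q + 5)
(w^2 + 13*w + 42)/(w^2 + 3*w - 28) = (w + 6)/(w - 4)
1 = 1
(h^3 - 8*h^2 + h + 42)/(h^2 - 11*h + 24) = (h^2 - 5*h - 14)/(h - 8)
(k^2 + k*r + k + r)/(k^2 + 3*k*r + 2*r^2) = (k + 1)/(k + 2*r)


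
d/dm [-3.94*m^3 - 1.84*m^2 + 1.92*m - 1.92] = -11.82*m^2 - 3.68*m + 1.92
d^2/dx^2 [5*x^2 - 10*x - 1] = 10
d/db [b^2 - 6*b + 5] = 2*b - 6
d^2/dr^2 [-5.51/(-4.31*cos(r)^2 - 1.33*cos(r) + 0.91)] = (-409.417244*(1 - cos(r)^2)^2 - 94.754919*cos(r)^3 - 300.898345*cos(r)^2 + 182.841085*cos(r) + 472.132064)/(4.31*cos(r)^2 + 1.33*cos(r) - 0.91)^3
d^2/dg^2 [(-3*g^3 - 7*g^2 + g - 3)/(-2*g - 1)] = 6*(4*g^3 + 6*g^2 + 3*g + 7)/(8*g^3 + 12*g^2 + 6*g + 1)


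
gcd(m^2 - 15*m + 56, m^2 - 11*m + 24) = m - 8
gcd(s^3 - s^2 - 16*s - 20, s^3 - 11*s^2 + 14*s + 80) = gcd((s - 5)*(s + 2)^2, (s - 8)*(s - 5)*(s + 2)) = s^2 - 3*s - 10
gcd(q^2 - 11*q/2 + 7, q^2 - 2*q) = q - 2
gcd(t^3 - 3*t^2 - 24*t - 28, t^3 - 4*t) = t + 2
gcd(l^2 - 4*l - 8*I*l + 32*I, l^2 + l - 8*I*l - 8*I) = l - 8*I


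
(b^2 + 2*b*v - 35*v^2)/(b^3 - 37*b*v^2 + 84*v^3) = (b - 5*v)/(b^2 - 7*b*v + 12*v^2)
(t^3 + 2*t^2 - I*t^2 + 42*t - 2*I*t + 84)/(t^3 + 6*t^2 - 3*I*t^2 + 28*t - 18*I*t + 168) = (t^2 + t*(2 + 6*I) + 12*I)/(t^2 + t*(6 + 4*I) + 24*I)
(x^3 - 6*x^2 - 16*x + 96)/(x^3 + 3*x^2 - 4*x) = (x^2 - 10*x + 24)/(x*(x - 1))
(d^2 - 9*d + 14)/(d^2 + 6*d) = (d^2 - 9*d + 14)/(d*(d + 6))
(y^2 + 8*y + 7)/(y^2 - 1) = (y + 7)/(y - 1)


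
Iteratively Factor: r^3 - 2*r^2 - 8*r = (r + 2)*(r^2 - 4*r) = r*(r + 2)*(r - 4)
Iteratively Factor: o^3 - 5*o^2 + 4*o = (o - 1)*(o^2 - 4*o) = o*(o - 1)*(o - 4)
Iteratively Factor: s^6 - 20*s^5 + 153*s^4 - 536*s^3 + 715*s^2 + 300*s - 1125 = (s - 3)*(s^5 - 17*s^4 + 102*s^3 - 230*s^2 + 25*s + 375) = (s - 5)*(s - 3)*(s^4 - 12*s^3 + 42*s^2 - 20*s - 75) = (s - 5)^2*(s - 3)*(s^3 - 7*s^2 + 7*s + 15) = (s - 5)^2*(s - 3)*(s + 1)*(s^2 - 8*s + 15) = (s - 5)^3*(s - 3)*(s + 1)*(s - 3)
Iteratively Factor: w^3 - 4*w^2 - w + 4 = (w + 1)*(w^2 - 5*w + 4) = (w - 4)*(w + 1)*(w - 1)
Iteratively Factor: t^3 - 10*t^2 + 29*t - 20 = (t - 1)*(t^2 - 9*t + 20) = (t - 5)*(t - 1)*(t - 4)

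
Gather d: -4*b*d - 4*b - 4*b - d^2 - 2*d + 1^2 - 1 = -8*b - d^2 + d*(-4*b - 2)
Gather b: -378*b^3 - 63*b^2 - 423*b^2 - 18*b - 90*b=-378*b^3 - 486*b^2 - 108*b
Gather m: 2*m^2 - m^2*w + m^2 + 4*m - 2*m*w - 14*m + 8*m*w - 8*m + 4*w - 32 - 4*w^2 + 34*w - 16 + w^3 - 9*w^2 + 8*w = m^2*(3 - w) + m*(6*w - 18) + w^3 - 13*w^2 + 46*w - 48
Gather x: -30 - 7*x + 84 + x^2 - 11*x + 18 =x^2 - 18*x + 72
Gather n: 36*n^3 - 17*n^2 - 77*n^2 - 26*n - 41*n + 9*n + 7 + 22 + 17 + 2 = 36*n^3 - 94*n^2 - 58*n + 48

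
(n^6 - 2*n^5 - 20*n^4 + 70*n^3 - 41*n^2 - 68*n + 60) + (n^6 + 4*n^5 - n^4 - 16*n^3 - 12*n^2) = 2*n^6 + 2*n^5 - 21*n^4 + 54*n^3 - 53*n^2 - 68*n + 60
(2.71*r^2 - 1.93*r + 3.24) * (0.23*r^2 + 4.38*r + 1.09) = 0.6233*r^4 + 11.4259*r^3 - 4.7543*r^2 + 12.0875*r + 3.5316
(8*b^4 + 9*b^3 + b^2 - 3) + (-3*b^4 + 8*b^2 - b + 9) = 5*b^4 + 9*b^3 + 9*b^2 - b + 6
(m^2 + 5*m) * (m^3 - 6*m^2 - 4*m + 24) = m^5 - m^4 - 34*m^3 + 4*m^2 + 120*m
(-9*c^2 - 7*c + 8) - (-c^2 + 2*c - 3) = -8*c^2 - 9*c + 11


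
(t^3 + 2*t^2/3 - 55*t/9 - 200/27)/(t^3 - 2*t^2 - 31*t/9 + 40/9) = (t + 5/3)/(t - 1)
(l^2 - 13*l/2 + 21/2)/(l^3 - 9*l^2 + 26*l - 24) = (l - 7/2)/(l^2 - 6*l + 8)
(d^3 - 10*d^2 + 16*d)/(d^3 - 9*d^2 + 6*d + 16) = d/(d + 1)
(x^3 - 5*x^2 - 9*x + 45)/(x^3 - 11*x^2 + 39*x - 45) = (x + 3)/(x - 3)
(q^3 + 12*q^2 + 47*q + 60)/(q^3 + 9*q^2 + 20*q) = (q + 3)/q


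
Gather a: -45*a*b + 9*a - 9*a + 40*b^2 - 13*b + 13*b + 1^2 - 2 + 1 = -45*a*b + 40*b^2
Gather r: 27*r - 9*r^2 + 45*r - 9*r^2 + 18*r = -18*r^2 + 90*r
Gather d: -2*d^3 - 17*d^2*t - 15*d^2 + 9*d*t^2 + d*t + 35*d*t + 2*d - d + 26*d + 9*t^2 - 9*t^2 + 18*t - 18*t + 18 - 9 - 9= -2*d^3 + d^2*(-17*t - 15) + d*(9*t^2 + 36*t + 27)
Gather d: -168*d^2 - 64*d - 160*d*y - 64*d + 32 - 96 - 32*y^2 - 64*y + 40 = -168*d^2 + d*(-160*y - 128) - 32*y^2 - 64*y - 24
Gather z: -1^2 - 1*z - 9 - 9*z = -10*z - 10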